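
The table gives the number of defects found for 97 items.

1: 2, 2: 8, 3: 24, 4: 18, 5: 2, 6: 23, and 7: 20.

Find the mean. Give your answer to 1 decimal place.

Values: 1, 2, 3, 4, 5, 6, 7
Σfx = 2×1 + 8×2 + 24×3 + 18×4 + 2×5 + 23×6 + 20×7 = 450
n = Σf = 97
Mean = 450 / 97 = 4.6392

4.6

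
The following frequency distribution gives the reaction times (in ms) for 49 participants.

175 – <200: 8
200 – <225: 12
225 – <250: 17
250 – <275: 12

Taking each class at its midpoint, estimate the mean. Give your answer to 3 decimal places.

229.337

Midpoints: 187.5, 212.5, 237.5, 262.5
Σfm = 8×187.5 + 12×212.5 + 17×237.5 + 12×262.5 = 11237.5
n = Σf = 49
Mean = 11237.5 / 49 = 229.3367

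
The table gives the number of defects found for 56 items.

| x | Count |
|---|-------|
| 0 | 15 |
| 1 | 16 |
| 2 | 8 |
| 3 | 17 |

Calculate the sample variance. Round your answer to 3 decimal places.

Values: 0, 1, 2, 3
n = 56, Σfx = 83, mean = 1.4821
Σfx² = 201
Σf(x − x̄)² = Σfx² − (Σfx)²/n = 201 − 83²/56 = 77.9821
Sample variance = 77.9821 / 55 = 1.4179

1.418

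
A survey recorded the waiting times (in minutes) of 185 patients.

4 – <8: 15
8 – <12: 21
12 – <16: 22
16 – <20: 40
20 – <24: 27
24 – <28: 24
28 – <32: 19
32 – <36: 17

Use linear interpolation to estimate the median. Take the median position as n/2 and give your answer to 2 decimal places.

19.45

Cumulative frequencies: 15, 36, 58, 98, 125, 149, 168, 185
n = 185; position = n/2 = 92.5.
This falls in the class 16 – <20: L = 16, F = 58, f = 40, h = 4.
Median ≈ 16 + ((92.5 − 58) / 40) × 4 = 19.4500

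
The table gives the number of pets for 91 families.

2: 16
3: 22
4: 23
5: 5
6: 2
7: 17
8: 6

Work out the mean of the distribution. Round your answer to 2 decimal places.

4.33

Values: 2, 3, 4, 5, 6, 7, 8
Σfx = 16×2 + 22×3 + 23×4 + 5×5 + 2×6 + 17×7 + 6×8 = 394
n = Σf = 91
Mean = 394 / 91 = 4.3297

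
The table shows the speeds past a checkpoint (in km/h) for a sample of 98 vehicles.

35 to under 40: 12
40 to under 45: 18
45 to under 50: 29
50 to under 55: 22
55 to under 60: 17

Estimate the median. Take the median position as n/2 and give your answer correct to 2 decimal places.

48.28

Cumulative frequencies: 12, 30, 59, 81, 98
n = 98; position = n/2 = 49.
This falls in the class 45 to under 50: L = 45, F = 30, f = 29, h = 5.
Median ≈ 45 + ((49 − 30) / 29) × 5 = 48.2759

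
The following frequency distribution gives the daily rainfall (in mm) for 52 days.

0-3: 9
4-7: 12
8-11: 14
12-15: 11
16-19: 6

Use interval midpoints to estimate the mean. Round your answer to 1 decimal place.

9.0

Midpoints: 1.5, 5.5, 9.5, 13.5, 17.5
Σfm = 9×1.5 + 12×5.5 + 14×9.5 + 11×13.5 + 6×17.5 = 466
n = Σf = 52
Mean = 466 / 52 = 8.9615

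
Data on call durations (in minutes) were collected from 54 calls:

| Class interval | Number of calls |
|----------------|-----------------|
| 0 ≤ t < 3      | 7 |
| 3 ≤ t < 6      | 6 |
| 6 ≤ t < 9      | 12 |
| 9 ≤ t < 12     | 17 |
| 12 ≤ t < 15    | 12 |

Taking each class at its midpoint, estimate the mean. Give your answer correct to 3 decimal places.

8.667

Midpoints: 1.5, 4.5, 7.5, 10.5, 13.5
Σfm = 7×1.5 + 6×4.5 + 12×7.5 + 17×10.5 + 12×13.5 = 468
n = Σf = 54
Mean = 468 / 54 = 8.6667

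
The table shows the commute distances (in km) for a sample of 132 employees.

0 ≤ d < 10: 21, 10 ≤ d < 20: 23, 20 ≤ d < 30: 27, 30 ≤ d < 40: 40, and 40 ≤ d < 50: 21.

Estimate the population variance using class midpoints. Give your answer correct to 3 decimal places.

Midpoints: 5, 15, 25, 35, 45
n = 132, Σfm = 3470, mean = 26.2879
Σfm² = 114100
Σf(m − x̄)² = Σfm² − (Σfm)²/n = 114100 − 3470²/132 = 22881.0606
Population variance = 22881.0606 / 132 = 173.3414

173.341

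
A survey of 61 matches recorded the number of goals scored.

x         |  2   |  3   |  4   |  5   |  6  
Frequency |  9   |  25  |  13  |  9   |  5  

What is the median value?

Cumulative frequencies: 9, 34, 47, 56, 61
n = 61, so the median is the value in position (n+1)/2 = 31.
Position 31 falls at value 3.

3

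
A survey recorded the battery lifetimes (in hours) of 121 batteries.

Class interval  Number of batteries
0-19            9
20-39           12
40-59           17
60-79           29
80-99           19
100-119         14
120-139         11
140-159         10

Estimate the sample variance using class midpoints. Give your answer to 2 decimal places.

1525.51

Midpoints: 9.5, 29.5, 49.5, 69.5, 89.5, 109.5, 129.5, 149.5
n = 121, Σfm = 9449.5, mean = 78.0950
Σfm² = 921020.25
Σf(m − x̄)² = Σfm² − (Σfm)²/n = 921020.25 − 9449.5²/121 = 183061.1570
Sample variance = 183061.1570 / 120 = 1525.5096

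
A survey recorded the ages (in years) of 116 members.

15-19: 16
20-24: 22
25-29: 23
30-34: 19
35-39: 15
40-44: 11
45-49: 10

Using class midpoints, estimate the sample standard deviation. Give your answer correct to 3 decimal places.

Midpoints: 17, 22, 27, 32, 37, 42, 47
n = 116, Σfm = 3472, mean = 29.9310
Σfm² = 113524
Σf(m − x̄)² = Σfm² − (Σfm)²/n = 113524 − 3472²/116 = 9603.4483
Sample variance = 9603.4483 / 115 = 83.5082
Standard deviation = √83.5082 = 9.1383

9.138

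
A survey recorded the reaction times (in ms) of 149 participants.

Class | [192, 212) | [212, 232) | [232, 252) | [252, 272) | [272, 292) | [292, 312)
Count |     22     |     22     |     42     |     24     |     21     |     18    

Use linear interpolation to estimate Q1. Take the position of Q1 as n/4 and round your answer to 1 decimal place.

225.9

Cumulative frequencies: 22, 44, 86, 110, 131, 149
n = 149; position = n/4 = 37.25.
This falls in the class [212, 232): L = 212, F = 22, f = 22, h = 20.
Lower quartile ≈ 212 + ((37.25 − 22) / 22) × 20 = 225.8636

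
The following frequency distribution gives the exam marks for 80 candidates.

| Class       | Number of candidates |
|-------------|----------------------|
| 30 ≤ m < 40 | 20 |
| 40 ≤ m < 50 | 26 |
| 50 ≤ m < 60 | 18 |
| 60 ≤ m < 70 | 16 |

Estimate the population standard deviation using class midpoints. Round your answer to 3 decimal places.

10.651

Midpoints: 35, 45, 55, 65
n = 80, Σfm = 3900, mean = 48.7500
Σfm² = 199200
Σf(m − x̄)² = Σfm² − (Σfm)²/n = 199200 − 3900²/80 = 9075.0000
Population variance = 9075.0000 / 80 = 113.4375
Standard deviation = √113.4375 = 10.6507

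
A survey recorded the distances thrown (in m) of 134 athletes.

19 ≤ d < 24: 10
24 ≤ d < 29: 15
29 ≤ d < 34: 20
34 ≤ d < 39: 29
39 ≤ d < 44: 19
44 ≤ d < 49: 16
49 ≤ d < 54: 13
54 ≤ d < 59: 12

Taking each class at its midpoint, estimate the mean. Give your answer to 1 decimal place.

Midpoints: 21.5, 26.5, 31.5, 36.5, 41.5, 46.5, 51.5, 56.5
Σfm = 10×21.5 + 15×26.5 + 20×31.5 + 29×36.5 + 19×41.5 + 16×46.5 + 13×51.5 + 12×56.5 = 5181
n = Σf = 134
Mean = 5181 / 134 = 38.6642

38.7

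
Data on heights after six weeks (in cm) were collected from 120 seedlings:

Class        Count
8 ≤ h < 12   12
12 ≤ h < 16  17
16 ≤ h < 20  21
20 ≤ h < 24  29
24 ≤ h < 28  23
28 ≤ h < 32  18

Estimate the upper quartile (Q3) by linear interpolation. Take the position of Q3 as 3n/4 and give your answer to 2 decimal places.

25.91

Cumulative frequencies: 12, 29, 50, 79, 102, 120
n = 120; position = 3n/4 = 90.
This falls in the class 24 ≤ h < 28: L = 24, F = 79, f = 23, h = 4.
Upper quartile ≈ 24 + ((90 − 79) / 23) × 4 = 25.9130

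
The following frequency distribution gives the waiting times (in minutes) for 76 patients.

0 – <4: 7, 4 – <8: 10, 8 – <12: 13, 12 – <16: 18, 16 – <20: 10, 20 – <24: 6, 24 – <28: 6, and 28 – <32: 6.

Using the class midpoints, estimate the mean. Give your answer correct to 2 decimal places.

Midpoints: 2, 6, 10, 14, 18, 22, 26, 30
Σfm = 7×2 + 10×6 + 13×10 + 18×14 + 10×18 + 6×22 + 6×26 + 6×30 = 1104
n = Σf = 76
Mean = 1104 / 76 = 14.5263

14.53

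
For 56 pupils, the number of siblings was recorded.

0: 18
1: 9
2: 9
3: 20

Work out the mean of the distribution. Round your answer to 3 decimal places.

Values: 0, 1, 2, 3
Σfx = 18×0 + 9×1 + 9×2 + 20×3 = 87
n = Σf = 56
Mean = 87 / 56 = 1.5536

1.554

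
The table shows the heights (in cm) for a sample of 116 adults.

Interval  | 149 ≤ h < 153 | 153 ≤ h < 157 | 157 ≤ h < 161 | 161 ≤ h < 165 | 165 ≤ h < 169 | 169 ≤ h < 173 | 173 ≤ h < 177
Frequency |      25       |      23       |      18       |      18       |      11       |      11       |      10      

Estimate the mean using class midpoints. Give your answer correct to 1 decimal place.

160.4

Midpoints: 151, 155, 159, 163, 167, 171, 175
Σfm = 25×151 + 23×155 + 18×159 + 18×163 + 11×167 + 11×171 + 10×175 = 18604
n = Σf = 116
Mean = 18604 / 116 = 160.3793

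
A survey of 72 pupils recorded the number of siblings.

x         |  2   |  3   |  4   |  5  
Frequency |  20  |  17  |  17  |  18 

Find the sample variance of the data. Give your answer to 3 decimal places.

Values: 2, 3, 4, 5
n = 72, Σfx = 249, mean = 3.4583
Σfx² = 955
Σf(x − x̄)² = Σfx² − (Σfx)²/n = 955 − 249²/72 = 93.8750
Sample variance = 93.8750 / 71 = 1.3222

1.322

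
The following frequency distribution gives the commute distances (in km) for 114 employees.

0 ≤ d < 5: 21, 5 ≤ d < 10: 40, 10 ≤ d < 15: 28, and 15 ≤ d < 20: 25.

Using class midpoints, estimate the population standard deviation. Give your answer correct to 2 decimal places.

Midpoints: 2.5, 7.5, 12.5, 17.5
n = 114, Σfm = 1140, mean = 10.0000
Σfm² = 14412.5
Σf(m − x̄)² = Σfm² − (Σfm)²/n = 14412.5 − 1140²/114 = 3012.5000
Population variance = 3012.5000 / 114 = 26.4254
Standard deviation = √26.4254 = 5.1406

5.14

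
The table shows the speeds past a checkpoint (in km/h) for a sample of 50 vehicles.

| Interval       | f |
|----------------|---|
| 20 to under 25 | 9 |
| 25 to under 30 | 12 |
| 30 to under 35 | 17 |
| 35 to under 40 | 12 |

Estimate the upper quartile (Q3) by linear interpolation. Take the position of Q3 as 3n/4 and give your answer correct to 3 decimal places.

Cumulative frequencies: 9, 21, 38, 50
n = 50; position = 3n/4 = 37.5.
This falls in the class 30 to under 35: L = 30, F = 21, f = 17, h = 5.
Upper quartile ≈ 30 + ((37.5 − 21) / 17) × 5 = 34.8529

34.853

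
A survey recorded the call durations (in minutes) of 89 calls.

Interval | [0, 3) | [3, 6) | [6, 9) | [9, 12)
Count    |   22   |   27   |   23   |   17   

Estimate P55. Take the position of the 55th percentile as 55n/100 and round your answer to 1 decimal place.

6.0

Cumulative frequencies: 22, 49, 72, 89
n = 89; position = 55n/100 = 48.95.
This falls in the class [3, 6): L = 3, F = 22, f = 27, h = 3.
55th percentile ≈ 3 + ((48.95 − 22) / 27) × 3 = 5.9944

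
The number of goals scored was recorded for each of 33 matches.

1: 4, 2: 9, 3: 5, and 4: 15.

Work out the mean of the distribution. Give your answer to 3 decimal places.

Values: 1, 2, 3, 4
Σfx = 4×1 + 9×2 + 5×3 + 15×4 = 97
n = Σf = 33
Mean = 97 / 33 = 2.9394

2.939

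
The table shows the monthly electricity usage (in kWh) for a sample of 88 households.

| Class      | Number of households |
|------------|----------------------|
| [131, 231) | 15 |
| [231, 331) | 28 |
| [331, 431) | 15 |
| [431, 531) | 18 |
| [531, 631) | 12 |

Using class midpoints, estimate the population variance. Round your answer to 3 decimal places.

Midpoints: 181, 281, 381, 481, 581
n = 88, Σfm = 31928, mean = 362.8182
Σfm² = 13094968
Σf(m − x̄)² = Σfm² − (Σfm)²/n = 13094968 − 31928²/88 = 1510909.0909
Population variance = 1510909.0909 / 88 = 17169.4215

17169.421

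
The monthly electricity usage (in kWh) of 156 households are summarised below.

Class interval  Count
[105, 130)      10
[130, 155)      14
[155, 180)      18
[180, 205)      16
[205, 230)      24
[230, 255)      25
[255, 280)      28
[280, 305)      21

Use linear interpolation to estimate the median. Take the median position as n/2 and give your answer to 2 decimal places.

Cumulative frequencies: 10, 24, 42, 58, 82, 107, 135, 156
n = 156; position = n/2 = 78.
This falls in the class [205, 230): L = 205, F = 58, f = 24, h = 25.
Median ≈ 205 + ((78 − 58) / 24) × 25 = 225.8333

225.83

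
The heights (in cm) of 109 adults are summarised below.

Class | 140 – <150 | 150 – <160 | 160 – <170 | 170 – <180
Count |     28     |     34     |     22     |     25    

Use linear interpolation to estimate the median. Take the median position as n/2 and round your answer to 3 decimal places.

Cumulative frequencies: 28, 62, 84, 109
n = 109; position = n/2 = 54.5.
This falls in the class 150 – <160: L = 150, F = 28, f = 34, h = 10.
Median ≈ 150 + ((54.5 − 28) / 34) × 10 = 157.7941

157.794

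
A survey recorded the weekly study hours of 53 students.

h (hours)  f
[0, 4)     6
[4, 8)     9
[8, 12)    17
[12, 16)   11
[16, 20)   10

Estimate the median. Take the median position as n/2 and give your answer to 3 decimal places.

10.706

Cumulative frequencies: 6, 15, 32, 43, 53
n = 53; position = n/2 = 26.5.
This falls in the class [8, 12): L = 8, F = 15, f = 17, h = 4.
Median ≈ 8 + ((26.5 − 15) / 17) × 4 = 10.7059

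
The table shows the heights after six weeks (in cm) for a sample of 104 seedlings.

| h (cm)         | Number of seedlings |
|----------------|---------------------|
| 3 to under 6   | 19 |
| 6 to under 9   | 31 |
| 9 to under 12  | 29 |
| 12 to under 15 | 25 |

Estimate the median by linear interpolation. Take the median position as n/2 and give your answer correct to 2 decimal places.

9.21

Cumulative frequencies: 19, 50, 79, 104
n = 104; position = n/2 = 52.
This falls in the class 9 to under 12: L = 9, F = 50, f = 29, h = 3.
Median ≈ 9 + ((52 − 50) / 29) × 3 = 9.2069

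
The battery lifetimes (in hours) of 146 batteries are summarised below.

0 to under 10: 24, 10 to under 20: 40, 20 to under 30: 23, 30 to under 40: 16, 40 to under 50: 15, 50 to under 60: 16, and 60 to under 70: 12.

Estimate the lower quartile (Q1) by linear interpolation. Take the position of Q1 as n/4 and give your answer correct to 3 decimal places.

Cumulative frequencies: 24, 64, 87, 103, 118, 134, 146
n = 146; position = n/4 = 36.5.
This falls in the class 10 to under 20: L = 10, F = 24, f = 40, h = 10.
Lower quartile ≈ 10 + ((36.5 − 24) / 40) × 10 = 13.1250

13.125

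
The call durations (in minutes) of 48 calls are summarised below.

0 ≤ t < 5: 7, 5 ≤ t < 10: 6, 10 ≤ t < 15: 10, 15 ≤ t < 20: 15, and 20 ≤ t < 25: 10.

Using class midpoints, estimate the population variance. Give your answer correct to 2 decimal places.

Midpoints: 2.5, 7.5, 12.5, 17.5, 22.5
n = 48, Σfm = 675, mean = 14.0625
Σfm² = 11600
Σf(m − x̄)² = Σfm² − (Σfm)²/n = 11600 − 675²/48 = 2107.8125
Population variance = 2107.8125 / 48 = 43.9128

43.91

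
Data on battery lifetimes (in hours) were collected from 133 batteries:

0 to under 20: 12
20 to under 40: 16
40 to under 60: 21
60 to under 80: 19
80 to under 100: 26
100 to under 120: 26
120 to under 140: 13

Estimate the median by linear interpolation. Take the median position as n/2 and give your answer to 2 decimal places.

Cumulative frequencies: 12, 28, 49, 68, 94, 120, 133
n = 133; position = n/2 = 66.5.
This falls in the class 60 to under 80: L = 60, F = 49, f = 19, h = 20.
Median ≈ 60 + ((66.5 − 49) / 19) × 20 = 78.4211

78.42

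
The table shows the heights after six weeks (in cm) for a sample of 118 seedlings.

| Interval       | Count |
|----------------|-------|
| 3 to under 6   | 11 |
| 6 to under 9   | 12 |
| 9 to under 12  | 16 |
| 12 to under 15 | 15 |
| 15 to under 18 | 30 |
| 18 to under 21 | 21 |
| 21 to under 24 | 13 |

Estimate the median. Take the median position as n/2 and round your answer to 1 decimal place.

Cumulative frequencies: 11, 23, 39, 54, 84, 105, 118
n = 118; position = n/2 = 59.
This falls in the class 15 to under 18: L = 15, F = 54, f = 30, h = 3.
Median ≈ 15 + ((59 − 54) / 30) × 3 = 15.5000

15.5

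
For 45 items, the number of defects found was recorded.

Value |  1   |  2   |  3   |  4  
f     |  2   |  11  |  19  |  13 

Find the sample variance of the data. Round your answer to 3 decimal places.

0.725

Values: 1, 2, 3, 4
n = 45, Σfx = 133, mean = 2.9556
Σfx² = 425
Σf(x − x̄)² = Σfx² − (Σfx)²/n = 425 − 133²/45 = 31.9111
Sample variance = 31.9111 / 44 = 0.7253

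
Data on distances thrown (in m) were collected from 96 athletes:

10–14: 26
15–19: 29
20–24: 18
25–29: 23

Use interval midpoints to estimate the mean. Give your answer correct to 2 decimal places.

18.98

Midpoints: 12, 17, 22, 27
Σfm = 26×12 + 29×17 + 18×22 + 23×27 = 1822
n = Σf = 96
Mean = 1822 / 96 = 18.9792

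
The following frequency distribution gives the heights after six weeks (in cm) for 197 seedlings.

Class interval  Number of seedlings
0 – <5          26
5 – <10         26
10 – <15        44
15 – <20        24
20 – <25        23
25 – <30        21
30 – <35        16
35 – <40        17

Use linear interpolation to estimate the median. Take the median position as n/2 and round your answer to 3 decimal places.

Cumulative frequencies: 26, 52, 96, 120, 143, 164, 180, 197
n = 197; position = n/2 = 98.5.
This falls in the class 15 – <20: L = 15, F = 96, f = 24, h = 5.
Median ≈ 15 + ((98.5 − 96) / 24) × 5 = 15.5208

15.521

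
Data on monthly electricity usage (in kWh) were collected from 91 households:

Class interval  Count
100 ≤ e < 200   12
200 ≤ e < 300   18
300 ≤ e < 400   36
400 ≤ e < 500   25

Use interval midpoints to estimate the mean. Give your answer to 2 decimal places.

Midpoints: 150, 250, 350, 450
Σfm = 12×150 + 18×250 + 36×350 + 25×450 = 30150
n = Σf = 91
Mean = 30150 / 91 = 331.3187

331.32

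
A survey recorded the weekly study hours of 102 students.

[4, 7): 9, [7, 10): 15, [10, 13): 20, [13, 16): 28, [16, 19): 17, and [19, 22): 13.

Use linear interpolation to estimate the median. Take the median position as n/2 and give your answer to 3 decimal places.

Cumulative frequencies: 9, 24, 44, 72, 89, 102
n = 102; position = n/2 = 51.
This falls in the class [13, 16): L = 13, F = 44, f = 28, h = 3.
Median ≈ 13 + ((51 − 44) / 28) × 3 = 13.7500

13.750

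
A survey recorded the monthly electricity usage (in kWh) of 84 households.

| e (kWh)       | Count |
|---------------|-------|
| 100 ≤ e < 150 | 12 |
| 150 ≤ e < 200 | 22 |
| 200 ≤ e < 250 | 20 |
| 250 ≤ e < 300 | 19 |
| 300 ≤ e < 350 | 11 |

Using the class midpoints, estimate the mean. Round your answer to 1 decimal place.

Midpoints: 125, 175, 225, 275, 325
Σfm = 12×125 + 22×175 + 20×225 + 19×275 + 11×325 = 18650
n = Σf = 84
Mean = 18650 / 84 = 222.0238

222.0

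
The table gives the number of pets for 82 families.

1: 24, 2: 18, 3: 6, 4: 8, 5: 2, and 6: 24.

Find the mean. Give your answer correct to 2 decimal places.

3.22

Values: 1, 2, 3, 4, 5, 6
Σfx = 24×1 + 18×2 + 6×3 + 8×4 + 2×5 + 24×6 = 264
n = Σf = 82
Mean = 264 / 82 = 3.2195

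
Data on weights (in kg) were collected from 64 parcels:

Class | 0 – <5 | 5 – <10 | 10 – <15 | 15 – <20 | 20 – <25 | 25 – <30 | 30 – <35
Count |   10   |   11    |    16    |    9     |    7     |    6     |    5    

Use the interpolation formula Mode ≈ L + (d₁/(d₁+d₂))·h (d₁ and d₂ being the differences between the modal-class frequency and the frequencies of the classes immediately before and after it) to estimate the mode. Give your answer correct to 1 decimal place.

12.1

Modal class: 10 – <15 (highest frequency 16).
d₁ = 16 − 11 = 5, d₂ = 16 − 9 = 7
Mode ≈ 10 + (5/(5+7)) × 5 = 10 + 2.0833 = 12.0833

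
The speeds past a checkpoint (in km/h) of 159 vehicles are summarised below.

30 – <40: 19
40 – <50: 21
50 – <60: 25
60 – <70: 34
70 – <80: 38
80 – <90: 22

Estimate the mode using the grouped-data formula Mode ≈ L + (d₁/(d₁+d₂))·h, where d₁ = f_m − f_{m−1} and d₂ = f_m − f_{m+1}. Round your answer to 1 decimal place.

72.0

Modal class: 70 – <80 (highest frequency 38).
d₁ = 38 − 34 = 4, d₂ = 38 − 22 = 16
Mode ≈ 70 + (4/(4+16)) × 10 = 70 + 2.0000 = 72.0000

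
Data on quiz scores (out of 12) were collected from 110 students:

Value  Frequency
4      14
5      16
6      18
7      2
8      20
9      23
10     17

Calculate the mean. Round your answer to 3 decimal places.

Values: 4, 5, 6, 7, 8, 9, 10
Σfx = 14×4 + 16×5 + 18×6 + 2×7 + 20×8 + 23×9 + 17×10 = 795
n = Σf = 110
Mean = 795 / 110 = 7.2273

7.227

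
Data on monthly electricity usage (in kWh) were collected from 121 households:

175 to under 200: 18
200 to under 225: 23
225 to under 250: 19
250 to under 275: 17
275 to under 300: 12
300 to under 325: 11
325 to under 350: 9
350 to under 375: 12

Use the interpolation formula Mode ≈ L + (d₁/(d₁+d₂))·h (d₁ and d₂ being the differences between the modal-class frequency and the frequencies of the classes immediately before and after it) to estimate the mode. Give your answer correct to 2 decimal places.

213.89

Modal class: 200 to under 225 (highest frequency 23).
d₁ = 23 − 18 = 5, d₂ = 23 − 19 = 4
Mode ≈ 200 + (5/(5+4)) × 25 = 200 + 13.8889 = 213.8889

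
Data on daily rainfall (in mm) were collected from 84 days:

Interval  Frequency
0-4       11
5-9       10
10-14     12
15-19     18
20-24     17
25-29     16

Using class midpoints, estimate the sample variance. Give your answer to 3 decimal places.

Midpoints: 2, 7, 12, 17, 22, 27
n = 84, Σfm = 1348, mean = 16.0476
Σfm² = 27356
Σf(m − x̄)² = Σfm² − (Σfm)²/n = 27356 − 1348²/84 = 5723.8095
Sample variance = 5723.8095 / 83 = 68.9616

68.962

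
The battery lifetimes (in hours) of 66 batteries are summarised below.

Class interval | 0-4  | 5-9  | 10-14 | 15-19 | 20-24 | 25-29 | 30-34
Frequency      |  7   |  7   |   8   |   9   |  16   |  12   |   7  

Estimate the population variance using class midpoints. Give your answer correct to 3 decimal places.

Midpoints: 2, 7, 12, 17, 22, 27, 32
n = 66, Σfm = 1212, mean = 18.3636
Σfm² = 27784
Σf(m − x̄)² = Σfm² − (Σfm)²/n = 27784 − 1212²/66 = 5527.2727
Population variance = 5527.2727 / 66 = 83.7466

83.747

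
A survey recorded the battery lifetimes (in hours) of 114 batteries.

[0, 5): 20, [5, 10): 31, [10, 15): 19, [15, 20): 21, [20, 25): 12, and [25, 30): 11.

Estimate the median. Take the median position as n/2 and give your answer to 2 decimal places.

11.58

Cumulative frequencies: 20, 51, 70, 91, 103, 114
n = 114; position = n/2 = 57.
This falls in the class [10, 15): L = 10, F = 51, f = 19, h = 5.
Median ≈ 10 + ((57 − 51) / 19) × 5 = 11.5789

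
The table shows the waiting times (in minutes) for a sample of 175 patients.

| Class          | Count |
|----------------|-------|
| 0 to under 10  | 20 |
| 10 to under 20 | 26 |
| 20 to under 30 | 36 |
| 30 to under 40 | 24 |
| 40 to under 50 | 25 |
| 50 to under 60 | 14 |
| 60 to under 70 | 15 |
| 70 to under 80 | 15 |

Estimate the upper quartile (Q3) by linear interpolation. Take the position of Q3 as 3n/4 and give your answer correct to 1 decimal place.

50.2

Cumulative frequencies: 20, 46, 82, 106, 131, 145, 160, 175
n = 175; position = 3n/4 = 131.25.
This falls in the class 50 to under 60: L = 50, F = 131, f = 14, h = 10.
Upper quartile ≈ 50 + ((131.25 − 131) / 14) × 10 = 50.1786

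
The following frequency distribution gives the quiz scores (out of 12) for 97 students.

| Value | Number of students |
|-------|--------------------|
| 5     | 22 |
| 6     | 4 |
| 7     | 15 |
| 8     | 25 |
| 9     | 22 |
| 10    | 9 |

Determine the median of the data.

Cumulative frequencies: 22, 26, 41, 66, 88, 97
n = 97, so the median is the value in position (n+1)/2 = 49.
Position 49 falls at value 8.

8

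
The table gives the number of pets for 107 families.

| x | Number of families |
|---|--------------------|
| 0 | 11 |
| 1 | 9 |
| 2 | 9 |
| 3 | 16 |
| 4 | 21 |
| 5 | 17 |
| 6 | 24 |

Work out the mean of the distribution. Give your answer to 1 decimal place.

3.6

Values: 0, 1, 2, 3, 4, 5, 6
Σfx = 11×0 + 9×1 + 9×2 + 16×3 + 21×4 + 17×5 + 24×6 = 388
n = Σf = 107
Mean = 388 / 107 = 3.6262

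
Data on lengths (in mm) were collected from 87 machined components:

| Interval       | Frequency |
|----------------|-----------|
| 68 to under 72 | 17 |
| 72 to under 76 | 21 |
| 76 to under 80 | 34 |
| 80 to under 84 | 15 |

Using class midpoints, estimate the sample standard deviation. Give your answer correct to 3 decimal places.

3.991

Midpoints: 70, 74, 78, 82
n = 87, Σfm = 6626, mean = 76.1609
Σfm² = 506012
Σf(m − x̄)² = Σfm² − (Σfm)²/n = 506012 − 6626²/87 = 1369.7471
Sample variance = 1369.7471 / 86 = 15.9273
Standard deviation = √15.9273 = 3.9909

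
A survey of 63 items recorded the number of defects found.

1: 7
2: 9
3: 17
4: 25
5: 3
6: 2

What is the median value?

Cumulative frequencies: 7, 16, 33, 58, 61, 63
n = 63, so the median is the value in position (n+1)/2 = 32.
Position 32 falls at value 3.

3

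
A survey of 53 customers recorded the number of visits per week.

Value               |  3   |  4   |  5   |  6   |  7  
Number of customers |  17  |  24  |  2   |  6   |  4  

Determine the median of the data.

Cumulative frequencies: 17, 41, 43, 49, 53
n = 53, so the median is the value in position (n+1)/2 = 27.
Position 27 falls at value 4.

4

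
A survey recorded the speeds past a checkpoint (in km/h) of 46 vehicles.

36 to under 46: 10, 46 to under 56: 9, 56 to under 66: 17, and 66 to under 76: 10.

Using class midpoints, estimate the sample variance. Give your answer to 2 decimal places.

Midpoints: 41, 51, 61, 71
n = 46, Σfm = 2616, mean = 56.8696
Σfm² = 153886
Σf(m − x̄)² = Σfm² − (Σfm)²/n = 153886 − 2616²/46 = 5115.2174
Sample variance = 5115.2174 / 45 = 113.6715

113.67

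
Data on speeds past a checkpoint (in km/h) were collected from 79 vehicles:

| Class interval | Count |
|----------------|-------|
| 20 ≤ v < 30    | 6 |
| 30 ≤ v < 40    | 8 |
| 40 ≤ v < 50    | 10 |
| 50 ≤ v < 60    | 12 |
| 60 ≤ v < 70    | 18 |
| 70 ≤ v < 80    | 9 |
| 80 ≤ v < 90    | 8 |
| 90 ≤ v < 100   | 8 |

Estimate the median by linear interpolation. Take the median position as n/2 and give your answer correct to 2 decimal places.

61.94

Cumulative frequencies: 6, 14, 24, 36, 54, 63, 71, 79
n = 79; position = n/2 = 39.5.
This falls in the class 60 ≤ v < 70: L = 60, F = 36, f = 18, h = 10.
Median ≈ 60 + ((39.5 − 36) / 18) × 10 = 61.9444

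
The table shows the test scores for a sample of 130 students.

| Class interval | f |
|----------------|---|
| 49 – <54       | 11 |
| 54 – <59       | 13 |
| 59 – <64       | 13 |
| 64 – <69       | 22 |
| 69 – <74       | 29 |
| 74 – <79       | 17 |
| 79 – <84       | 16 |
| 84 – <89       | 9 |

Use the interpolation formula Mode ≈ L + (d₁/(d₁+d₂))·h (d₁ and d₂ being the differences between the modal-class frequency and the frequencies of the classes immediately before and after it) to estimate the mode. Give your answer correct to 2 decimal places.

Modal class: 69 – <74 (highest frequency 29).
d₁ = 29 − 22 = 7, d₂ = 29 − 17 = 12
Mode ≈ 69 + (7/(7+12)) × 5 = 69 + 1.8421 = 70.8421

70.84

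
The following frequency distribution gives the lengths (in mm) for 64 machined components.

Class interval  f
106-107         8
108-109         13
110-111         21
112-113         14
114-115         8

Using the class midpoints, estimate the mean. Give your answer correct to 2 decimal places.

110.53

Midpoints: 106.5, 108.5, 110.5, 112.5, 114.5
Σfm = 8×106.5 + 13×108.5 + 21×110.5 + 14×112.5 + 8×114.5 = 7074
n = Σf = 64
Mean = 7074 / 64 = 110.5312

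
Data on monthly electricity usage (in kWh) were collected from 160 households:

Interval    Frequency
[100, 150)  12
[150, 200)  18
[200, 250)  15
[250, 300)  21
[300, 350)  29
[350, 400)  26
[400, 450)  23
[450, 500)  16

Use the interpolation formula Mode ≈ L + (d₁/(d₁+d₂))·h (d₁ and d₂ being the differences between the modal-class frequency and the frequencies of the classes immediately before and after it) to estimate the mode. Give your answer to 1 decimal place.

336.4

Modal class: [300, 350) (highest frequency 29).
d₁ = 29 − 21 = 8, d₂ = 29 − 26 = 3
Mode ≈ 300 + (8/(8+3)) × 50 = 300 + 36.3636 = 336.3636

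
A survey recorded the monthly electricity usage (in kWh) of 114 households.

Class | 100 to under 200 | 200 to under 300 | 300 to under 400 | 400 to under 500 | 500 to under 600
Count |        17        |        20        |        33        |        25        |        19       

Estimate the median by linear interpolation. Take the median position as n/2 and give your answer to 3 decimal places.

Cumulative frequencies: 17, 37, 70, 95, 114
n = 114; position = n/2 = 57.
This falls in the class 300 to under 400: L = 300, F = 37, f = 33, h = 100.
Median ≈ 300 + ((57 − 37) / 33) × 100 = 360.6061

360.606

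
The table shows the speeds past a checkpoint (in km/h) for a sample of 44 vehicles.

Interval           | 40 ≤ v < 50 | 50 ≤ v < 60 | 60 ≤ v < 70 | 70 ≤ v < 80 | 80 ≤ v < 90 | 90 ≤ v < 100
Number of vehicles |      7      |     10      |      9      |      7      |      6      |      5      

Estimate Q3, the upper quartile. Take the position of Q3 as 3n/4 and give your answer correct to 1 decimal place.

80.0

Cumulative frequencies: 7, 17, 26, 33, 39, 44
n = 44; position = 3n/4 = 33.
This falls in the class 70 ≤ v < 80: L = 70, F = 26, f = 7, h = 10.
Upper quartile ≈ 70 + ((33 − 26) / 7) × 10 = 80.0000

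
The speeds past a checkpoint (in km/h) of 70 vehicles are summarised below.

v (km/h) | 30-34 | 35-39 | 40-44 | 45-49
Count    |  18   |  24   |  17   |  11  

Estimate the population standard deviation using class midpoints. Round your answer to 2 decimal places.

Midpoints: 32, 37, 42, 47
n = 70, Σfm = 2695, mean = 38.5000
Σfm² = 105575
Σf(m − x̄)² = Σfm² − (Σfm)²/n = 105575 − 2695²/70 = 1817.5000
Population variance = 1817.5000 / 70 = 25.9643
Standard deviation = √25.9643 = 5.0955

5.10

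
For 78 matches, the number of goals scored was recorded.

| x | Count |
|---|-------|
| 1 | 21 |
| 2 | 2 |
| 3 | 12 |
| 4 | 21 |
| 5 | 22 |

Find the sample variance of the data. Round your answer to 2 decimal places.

2.46

Values: 1, 2, 3, 4, 5
n = 78, Σfx = 255, mean = 3.2692
Σfx² = 1023
Σf(x − x̄)² = Σfx² − (Σfx)²/n = 1023 − 255²/78 = 189.3462
Sample variance = 189.3462 / 77 = 2.4590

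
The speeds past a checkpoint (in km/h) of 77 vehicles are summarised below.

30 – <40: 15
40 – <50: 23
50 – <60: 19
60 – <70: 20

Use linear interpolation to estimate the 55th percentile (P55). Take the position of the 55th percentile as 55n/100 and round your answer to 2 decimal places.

Cumulative frequencies: 15, 38, 57, 77
n = 77; position = 55n/100 = 42.35.
This falls in the class 50 – <60: L = 50, F = 38, f = 19, h = 10.
55th percentile ≈ 50 + ((42.35 − 38) / 19) × 10 = 52.2895

52.29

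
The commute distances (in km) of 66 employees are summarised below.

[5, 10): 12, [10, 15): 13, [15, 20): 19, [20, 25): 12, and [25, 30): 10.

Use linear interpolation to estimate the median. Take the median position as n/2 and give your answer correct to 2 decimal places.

17.11

Cumulative frequencies: 12, 25, 44, 56, 66
n = 66; position = n/2 = 33.
This falls in the class [15, 20): L = 15, F = 25, f = 19, h = 5.
Median ≈ 15 + ((33 − 25) / 19) × 5 = 17.1053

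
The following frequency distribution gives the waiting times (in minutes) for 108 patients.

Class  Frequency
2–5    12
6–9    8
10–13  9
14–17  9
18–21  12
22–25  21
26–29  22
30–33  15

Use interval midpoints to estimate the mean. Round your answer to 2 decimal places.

19.91

Midpoints: 3.5, 7.5, 11.5, 15.5, 19.5, 23.5, 27.5, 31.5
Σfm = 12×3.5 + 8×7.5 + 9×11.5 + 9×15.5 + 12×19.5 + 21×23.5 + 22×27.5 + 15×31.5 = 2150
n = Σf = 108
Mean = 2150 / 108 = 19.9074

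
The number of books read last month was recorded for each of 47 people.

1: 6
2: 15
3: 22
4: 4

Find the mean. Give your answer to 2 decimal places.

Values: 1, 2, 3, 4
Σfx = 6×1 + 15×2 + 22×3 + 4×4 = 118
n = Σf = 47
Mean = 118 / 47 = 2.5106

2.51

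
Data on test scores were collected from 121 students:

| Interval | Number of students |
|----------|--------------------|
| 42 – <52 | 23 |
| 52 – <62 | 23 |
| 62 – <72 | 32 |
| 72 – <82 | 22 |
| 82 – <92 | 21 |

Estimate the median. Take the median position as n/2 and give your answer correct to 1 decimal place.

66.5

Cumulative frequencies: 23, 46, 78, 100, 121
n = 121; position = n/2 = 60.5.
This falls in the class 62 – <72: L = 62, F = 46, f = 32, h = 10.
Median ≈ 62 + ((60.5 − 46) / 32) × 10 = 66.5312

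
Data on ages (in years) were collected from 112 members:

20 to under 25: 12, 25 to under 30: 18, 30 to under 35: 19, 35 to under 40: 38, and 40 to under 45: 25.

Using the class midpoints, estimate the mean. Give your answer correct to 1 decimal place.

Midpoints: 22.5, 27.5, 32.5, 37.5, 42.5
Σfm = 12×22.5 + 18×27.5 + 19×32.5 + 38×37.5 + 25×42.5 = 3870
n = Σf = 112
Mean = 3870 / 112 = 34.5536

34.6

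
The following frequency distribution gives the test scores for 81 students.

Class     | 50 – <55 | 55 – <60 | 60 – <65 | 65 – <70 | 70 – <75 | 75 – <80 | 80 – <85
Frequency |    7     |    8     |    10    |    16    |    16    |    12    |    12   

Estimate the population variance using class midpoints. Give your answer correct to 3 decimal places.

Midpoints: 52.5, 57.5, 62.5, 67.5, 72.5, 77.5, 82.5
n = 81, Σfm = 5612.5, mean = 69.2901
Σfm² = 395556.25
Σf(m − x̄)² = Σfm² − (Σfm)²/n = 395556.25 − 5612.5²/81 = 6665.4321
Population variance = 6665.4321 / 81 = 82.2893

82.289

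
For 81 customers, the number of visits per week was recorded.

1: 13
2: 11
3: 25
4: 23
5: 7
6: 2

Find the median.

Cumulative frequencies: 13, 24, 49, 72, 79, 81
n = 81, so the median is the value in position (n+1)/2 = 41.
Position 41 falls at value 3.

3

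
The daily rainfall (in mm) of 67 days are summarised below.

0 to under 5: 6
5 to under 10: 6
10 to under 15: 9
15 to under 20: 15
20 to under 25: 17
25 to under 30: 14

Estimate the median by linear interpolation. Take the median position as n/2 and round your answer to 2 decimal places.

19.17

Cumulative frequencies: 6, 12, 21, 36, 53, 67
n = 67; position = n/2 = 33.5.
This falls in the class 15 to under 20: L = 15, F = 21, f = 15, h = 5.
Median ≈ 15 + ((33.5 − 21) / 15) × 5 = 19.1667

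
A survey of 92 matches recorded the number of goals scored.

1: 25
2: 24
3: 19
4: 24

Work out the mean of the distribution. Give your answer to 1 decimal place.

2.5

Values: 1, 2, 3, 4
Σfx = 25×1 + 24×2 + 19×3 + 24×4 = 226
n = Σf = 92
Mean = 226 / 92 = 2.4565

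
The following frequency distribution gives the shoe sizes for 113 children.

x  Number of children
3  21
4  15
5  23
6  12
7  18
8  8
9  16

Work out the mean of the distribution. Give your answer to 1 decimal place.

5.7

Values: 3, 4, 5, 6, 7, 8, 9
Σfx = 21×3 + 15×4 + 23×5 + 12×6 + 18×7 + 8×8 + 16×9 = 644
n = Σf = 113
Mean = 644 / 113 = 5.6991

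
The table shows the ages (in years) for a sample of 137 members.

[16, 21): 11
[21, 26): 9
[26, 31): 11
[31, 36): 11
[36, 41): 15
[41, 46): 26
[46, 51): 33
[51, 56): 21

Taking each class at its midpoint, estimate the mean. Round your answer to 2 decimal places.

Midpoints: 18.5, 23.5, 28.5, 33.5, 38.5, 43.5, 48.5, 53.5
Σfm = 11×18.5 + 9×23.5 + 11×28.5 + 11×33.5 + 15×38.5 + 26×43.5 + 33×48.5 + 21×53.5 = 5529.5
n = Σf = 137
Mean = 5529.5 / 137 = 40.3613

40.36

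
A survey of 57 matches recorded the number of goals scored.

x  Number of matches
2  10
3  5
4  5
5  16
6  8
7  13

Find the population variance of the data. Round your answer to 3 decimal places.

Values: 2, 3, 4, 5, 6, 7
n = 57, Σfx = 274, mean = 4.8070
Σfx² = 1490
Σf(x − x̄)² = Σfx² − (Σfx)²/n = 1490 − 274²/57 = 172.8772
Population variance = 172.8772 / 57 = 3.0329

3.033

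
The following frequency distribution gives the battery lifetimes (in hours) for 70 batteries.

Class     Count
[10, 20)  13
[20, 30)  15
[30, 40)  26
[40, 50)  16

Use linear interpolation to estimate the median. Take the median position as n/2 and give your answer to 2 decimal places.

Cumulative frequencies: 13, 28, 54, 70
n = 70; position = n/2 = 35.
This falls in the class [30, 40): L = 30, F = 28, f = 26, h = 10.
Median ≈ 30 + ((35 − 28) / 26) × 10 = 32.6923

32.69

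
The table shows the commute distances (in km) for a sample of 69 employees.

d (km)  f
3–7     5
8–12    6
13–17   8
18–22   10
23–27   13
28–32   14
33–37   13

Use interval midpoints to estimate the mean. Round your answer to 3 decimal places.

Midpoints: 5, 10, 15, 20, 25, 30, 35
Σfm = 5×5 + 6×10 + 8×15 + 10×20 + 13×25 + 14×30 + 13×35 = 1605
n = Σf = 69
Mean = 1605 / 69 = 23.2609

23.261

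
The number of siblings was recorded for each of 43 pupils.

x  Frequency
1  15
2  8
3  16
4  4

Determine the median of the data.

2

Cumulative frequencies: 15, 23, 39, 43
n = 43, so the median is the value in position (n+1)/2 = 22.
Position 22 falls at value 2.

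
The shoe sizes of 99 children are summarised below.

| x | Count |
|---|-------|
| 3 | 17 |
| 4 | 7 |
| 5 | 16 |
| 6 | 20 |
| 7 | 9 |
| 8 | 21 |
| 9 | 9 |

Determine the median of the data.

Cumulative frequencies: 17, 24, 40, 60, 69, 90, 99
n = 99, so the median is the value in position (n+1)/2 = 50.
Position 50 falls at value 6.

6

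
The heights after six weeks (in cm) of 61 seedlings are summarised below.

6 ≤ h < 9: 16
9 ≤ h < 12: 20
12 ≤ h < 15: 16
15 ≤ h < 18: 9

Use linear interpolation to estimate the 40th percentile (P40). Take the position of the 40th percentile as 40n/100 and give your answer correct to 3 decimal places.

Cumulative frequencies: 16, 36, 52, 61
n = 61; position = 40n/100 = 24.4.
This falls in the class 9 ≤ h < 12: L = 9, F = 16, f = 20, h = 3.
40th percentile ≈ 9 + ((24.4 − 16) / 20) × 3 = 10.2600

10.260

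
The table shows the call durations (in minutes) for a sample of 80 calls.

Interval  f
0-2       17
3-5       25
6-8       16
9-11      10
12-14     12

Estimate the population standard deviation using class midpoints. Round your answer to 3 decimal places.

Midpoints: 1, 4, 7, 10, 13
n = 80, Σfm = 485, mean = 6.0625
Σfm² = 4229
Σf(m − x̄)² = Σfm² − (Σfm)²/n = 4229 − 485²/80 = 1288.6875
Population variance = 1288.6875 / 80 = 16.1086
Standard deviation = √16.1086 = 4.0136

4.014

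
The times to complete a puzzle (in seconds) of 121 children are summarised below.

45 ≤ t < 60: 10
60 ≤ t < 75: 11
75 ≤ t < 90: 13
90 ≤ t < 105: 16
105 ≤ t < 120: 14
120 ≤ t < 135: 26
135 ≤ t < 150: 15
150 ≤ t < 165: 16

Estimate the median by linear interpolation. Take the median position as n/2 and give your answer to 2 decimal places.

116.25

Cumulative frequencies: 10, 21, 34, 50, 64, 90, 105, 121
n = 121; position = n/2 = 60.5.
This falls in the class 105 ≤ t < 120: L = 105, F = 50, f = 14, h = 15.
Median ≈ 105 + ((60.5 − 50) / 14) × 15 = 116.2500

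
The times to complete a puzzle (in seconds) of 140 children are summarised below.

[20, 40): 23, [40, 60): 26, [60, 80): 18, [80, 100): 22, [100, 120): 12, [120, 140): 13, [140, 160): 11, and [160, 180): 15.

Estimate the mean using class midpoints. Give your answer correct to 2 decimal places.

88.86

Midpoints: 30, 50, 70, 90, 110, 130, 150, 170
Σfm = 23×30 + 26×50 + 18×70 + 22×90 + 12×110 + 13×130 + 11×150 + 15×170 = 12440
n = Σf = 140
Mean = 12440 / 140 = 88.8571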